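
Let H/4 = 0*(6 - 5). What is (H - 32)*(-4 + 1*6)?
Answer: -64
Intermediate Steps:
H = 0 (H = 4*(0*(6 - 5)) = 4*(0*1) = 4*0 = 0)
(H - 32)*(-4 + 1*6) = (0 - 32)*(-4 + 1*6) = -32*(-4 + 6) = -32*2 = -64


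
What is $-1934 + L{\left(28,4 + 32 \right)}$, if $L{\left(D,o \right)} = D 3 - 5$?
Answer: $-1855$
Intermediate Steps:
$L{\left(D,o \right)} = -5 + 3 D$ ($L{\left(D,o \right)} = 3 D - 5 = -5 + 3 D$)
$-1934 + L{\left(28,4 + 32 \right)} = -1934 + \left(-5 + 3 \cdot 28\right) = -1934 + \left(-5 + 84\right) = -1934 + 79 = -1855$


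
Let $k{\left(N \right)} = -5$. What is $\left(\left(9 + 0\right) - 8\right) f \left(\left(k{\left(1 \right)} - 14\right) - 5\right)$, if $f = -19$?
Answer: $456$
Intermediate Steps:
$\left(\left(9 + 0\right) - 8\right) f \left(\left(k{\left(1 \right)} - 14\right) - 5\right) = \left(\left(9 + 0\right) - 8\right) \left(-19\right) \left(\left(-5 - 14\right) - 5\right) = \left(9 - 8\right) \left(-19\right) \left(-19 - 5\right) = 1 \left(-19\right) \left(-24\right) = \left(-19\right) \left(-24\right) = 456$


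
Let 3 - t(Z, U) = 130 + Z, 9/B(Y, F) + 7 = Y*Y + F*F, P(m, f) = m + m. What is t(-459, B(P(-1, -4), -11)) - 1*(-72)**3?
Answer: 373580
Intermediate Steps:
P(m, f) = 2*m
B(Y, F) = 9/(-7 + F**2 + Y**2) (B(Y, F) = 9/(-7 + (Y*Y + F*F)) = 9/(-7 + (Y**2 + F**2)) = 9/(-7 + (F**2 + Y**2)) = 9/(-7 + F**2 + Y**2))
t(Z, U) = -127 - Z (t(Z, U) = 3 - (130 + Z) = 3 + (-130 - Z) = -127 - Z)
t(-459, B(P(-1, -4), -11)) - 1*(-72)**3 = (-127 - 1*(-459)) - 1*(-72)**3 = (-127 + 459) - 1*(-373248) = 332 + 373248 = 373580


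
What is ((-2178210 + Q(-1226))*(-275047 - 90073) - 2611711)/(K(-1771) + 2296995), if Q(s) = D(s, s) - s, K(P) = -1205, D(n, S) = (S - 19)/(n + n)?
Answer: 487247709400597/1407319270 ≈ 3.4622e+5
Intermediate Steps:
D(n, S) = (-19 + S)/(2*n) (D(n, S) = (-19 + S)/((2*n)) = (-19 + S)*(1/(2*n)) = (-19 + S)/(2*n))
Q(s) = -s + (-19 + s)/(2*s) (Q(s) = (-19 + s)/(2*s) - s = -s + (-19 + s)/(2*s))
((-2178210 + Q(-1226))*(-275047 - 90073) - 2611711)/(K(-1771) + 2296995) = ((-2178210 + (½ - 1*(-1226) - 19/2/(-1226)))*(-275047 - 90073) - 2611711)/(-1205 + 2296995) = ((-2178210 + (½ + 1226 - 19/2*(-1/1226)))*(-365120) - 2611711)/2295790 = ((-2178210 + (½ + 1226 + 19/2452))*(-365120) - 2611711)*(1/2295790) = ((-2178210 + 3007397/2452)*(-365120) - 2611711)*(1/2295790) = (-5337963523/2452*(-365120) - 2611711)*(1/2295790) = (487249310379440/613 - 2611711)*(1/2295790) = (487247709400597/613)*(1/2295790) = 487247709400597/1407319270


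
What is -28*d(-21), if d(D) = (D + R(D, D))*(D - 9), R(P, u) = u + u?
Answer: -52920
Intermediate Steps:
R(P, u) = 2*u
d(D) = 3*D*(-9 + D) (d(D) = (D + 2*D)*(D - 9) = (3*D)*(-9 + D) = 3*D*(-9 + D))
-28*d(-21) = -84*(-21)*(-9 - 21) = -84*(-21)*(-30) = -28*1890 = -52920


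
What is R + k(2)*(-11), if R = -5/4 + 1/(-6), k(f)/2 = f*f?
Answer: -1073/12 ≈ -89.417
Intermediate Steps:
k(f) = 2*f² (k(f) = 2*(f*f) = 2*f²)
R = -17/12 (R = -5*¼ + 1*(-⅙) = -5/4 - ⅙ = -17/12 ≈ -1.4167)
R + k(2)*(-11) = -17/12 + (2*2²)*(-11) = -17/12 + (2*4)*(-11) = -17/12 + 8*(-11) = -17/12 - 88 = -1073/12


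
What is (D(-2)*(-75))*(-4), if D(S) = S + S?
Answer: -1200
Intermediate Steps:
D(S) = 2*S
(D(-2)*(-75))*(-4) = ((2*(-2))*(-75))*(-4) = -4*(-75)*(-4) = 300*(-4) = -1200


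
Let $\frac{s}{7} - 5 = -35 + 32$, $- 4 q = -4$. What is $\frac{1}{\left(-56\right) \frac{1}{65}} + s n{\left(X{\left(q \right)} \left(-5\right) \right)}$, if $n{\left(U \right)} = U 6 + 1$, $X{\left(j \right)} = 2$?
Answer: $- \frac{46321}{56} \approx -827.16$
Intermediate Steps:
$q = 1$ ($q = \left(- \frac{1}{4}\right) \left(-4\right) = 1$)
$n{\left(U \right)} = 1 + 6 U$ ($n{\left(U \right)} = 6 U + 1 = 1 + 6 U$)
$s = 14$ ($s = 35 + 7 \left(-35 + 32\right) = 35 + 7 \left(-3\right) = 35 - 21 = 14$)
$\frac{1}{\left(-56\right) \frac{1}{65}} + s n{\left(X{\left(q \right)} \left(-5\right) \right)} = \frac{1}{\left(-56\right) \frac{1}{65}} + 14 \left(1 + 6 \cdot 2 \left(-5\right)\right) = \frac{1}{\left(-56\right) \frac{1}{65}} + 14 \left(1 + 6 \left(-10\right)\right) = \frac{1}{- \frac{56}{65}} + 14 \left(1 - 60\right) = - \frac{65}{56} + 14 \left(-59\right) = - \frac{65}{56} - 826 = - \frac{46321}{56}$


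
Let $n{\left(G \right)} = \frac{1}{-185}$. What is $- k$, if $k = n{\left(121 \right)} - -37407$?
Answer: $- \frac{6920294}{185} \approx -37407.0$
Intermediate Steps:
$n{\left(G \right)} = - \frac{1}{185}$
$k = \frac{6920294}{185}$ ($k = - \frac{1}{185} - -37407 = - \frac{1}{185} + 37407 = \frac{6920294}{185} \approx 37407.0$)
$- k = \left(-1\right) \frac{6920294}{185} = - \frac{6920294}{185}$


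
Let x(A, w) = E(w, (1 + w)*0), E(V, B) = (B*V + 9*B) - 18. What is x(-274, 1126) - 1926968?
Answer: -1926986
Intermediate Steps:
E(V, B) = -18 + 9*B + B*V (E(V, B) = (9*B + B*V) - 18 = -18 + 9*B + B*V)
x(A, w) = -18 (x(A, w) = -18 + 9*((1 + w)*0) + ((1 + w)*0)*w = -18 + 9*0 + 0*w = -18 + 0 + 0 = -18)
x(-274, 1126) - 1926968 = -18 - 1926968 = -1926986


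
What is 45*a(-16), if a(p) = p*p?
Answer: 11520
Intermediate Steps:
a(p) = p**2
45*a(-16) = 45*(-16)**2 = 45*256 = 11520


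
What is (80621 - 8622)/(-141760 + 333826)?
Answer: 71999/192066 ≈ 0.37487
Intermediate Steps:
(80621 - 8622)/(-141760 + 333826) = 71999/192066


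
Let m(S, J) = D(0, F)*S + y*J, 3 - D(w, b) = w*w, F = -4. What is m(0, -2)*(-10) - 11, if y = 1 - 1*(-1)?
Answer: 29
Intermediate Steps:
D(w, b) = 3 - w² (D(w, b) = 3 - w*w = 3 - w²)
y = 2 (y = 1 + 1 = 2)
m(S, J) = 2*J + 3*S (m(S, J) = (3 - 1*0²)*S + 2*J = (3 - 1*0)*S + 2*J = (3 + 0)*S + 2*J = 3*S + 2*J = 2*J + 3*S)
m(0, -2)*(-10) - 11 = (2*(-2) + 3*0)*(-10) - 11 = (-4 + 0)*(-10) - 11 = -4*(-10) - 11 = 40 - 11 = 29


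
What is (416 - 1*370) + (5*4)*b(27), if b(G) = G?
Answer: 586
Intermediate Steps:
(416 - 1*370) + (5*4)*b(27) = (416 - 1*370) + (5*4)*27 = (416 - 370) + 20*27 = 46 + 540 = 586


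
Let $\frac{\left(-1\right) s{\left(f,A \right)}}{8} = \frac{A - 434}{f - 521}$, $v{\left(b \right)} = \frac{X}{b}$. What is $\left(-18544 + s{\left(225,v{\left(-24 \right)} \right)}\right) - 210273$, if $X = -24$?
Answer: $- \frac{8466662}{37} \approx -2.2883 \cdot 10^{5}$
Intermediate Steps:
$v{\left(b \right)} = - \frac{24}{b}$
$s{\left(f,A \right)} = - \frac{8 \left(-434 + A\right)}{-521 + f}$ ($s{\left(f,A \right)} = - 8 \frac{A - 434}{f - 521} = - 8 \frac{-434 + A}{-521 + f} = - \frac{8 \left(-434 + A\right)}{-521 + f}$)
$\left(-18544 + s{\left(225,v{\left(-24 \right)} \right)}\right) - 210273 = \left(-18544 + \frac{8 \left(434 - - \frac{24}{-24}\right)}{-521 + 225}\right) - 210273 = \left(-18544 + \frac{8 \left(434 - \left(-24\right) \left(- \frac{1}{24}\right)\right)}{-296}\right) - 210273 = \left(-18544 + 8 \left(- \frac{1}{296}\right) \left(434 - 1\right)\right) - 210273 = \left(-18544 + 8 \left(- \frac{1}{296}\right) 433\right) - 210273 = \left(-18544 - \frac{433}{37}\right) - 210273 = - \frac{686561}{37} - 210273 = - \frac{8466662}{37}$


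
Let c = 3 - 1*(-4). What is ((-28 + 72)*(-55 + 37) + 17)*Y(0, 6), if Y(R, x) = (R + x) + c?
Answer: -10075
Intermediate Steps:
c = 7 (c = 3 + 4 = 7)
Y(R, x) = 7 + R + x (Y(R, x) = (R + x) + 7 = 7 + R + x)
((-28 + 72)*(-55 + 37) + 17)*Y(0, 6) = ((-28 + 72)*(-55 + 37) + 17)*(7 + 0 + 6) = (44*(-18) + 17)*13 = (-792 + 17)*13 = -775*13 = -10075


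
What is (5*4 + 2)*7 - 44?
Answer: 110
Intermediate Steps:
(5*4 + 2)*7 - 44 = (20 + 2)*7 - 44 = 22*7 - 44 = 154 - 44 = 110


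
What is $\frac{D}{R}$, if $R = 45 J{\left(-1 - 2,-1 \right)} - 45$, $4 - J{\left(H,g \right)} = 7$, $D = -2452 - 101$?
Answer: $\frac{851}{60} \approx 14.183$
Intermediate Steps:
$D = -2553$ ($D = -2452 - 101 = -2553$)
$J{\left(H,g \right)} = -3$ ($J{\left(H,g \right)} = 4 - 7 = -3$)
$R = -180$ ($R = 45 \left(-3\right) - 45 = -135 - 45 = -180$)
$\frac{D}{R} = - \frac{2553}{-180} = \left(-2553\right) \left(- \frac{1}{180}\right) = \frac{851}{60}$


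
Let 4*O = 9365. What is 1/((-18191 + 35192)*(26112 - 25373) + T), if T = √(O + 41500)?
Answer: 5583884/70154461162791 - 2*√2165/70154461162791 ≈ 7.9593e-8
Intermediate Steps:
O = 9365/4 (O = (¼)*9365 = 9365/4 ≈ 2341.3)
T = 9*√2165/2 (T = √(9365/4 + 41500) = √(175365/4) = 9*√2165/2 ≈ 209.38)
1/((-18191 + 35192)*(26112 - 25373) + T) = 1/((-18191 + 35192)*(26112 - 25373) + 9*√2165/2) = 1/(17001*739 + 9*√2165/2) = 1/(12563739 + 9*√2165/2)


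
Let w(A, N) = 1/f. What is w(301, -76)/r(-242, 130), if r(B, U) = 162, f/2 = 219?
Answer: 1/70956 ≈ 1.4093e-5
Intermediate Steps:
f = 438 (f = 2*219 = 438)
w(A, N) = 1/438
w(301, -76)/r(-242, 130) = (1/438)/162 = (1/438)*(1/162) = 1/70956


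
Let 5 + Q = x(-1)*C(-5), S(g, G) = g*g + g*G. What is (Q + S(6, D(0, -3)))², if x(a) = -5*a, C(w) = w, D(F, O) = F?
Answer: 36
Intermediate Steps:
S(g, G) = g² + G*g
Q = -30 (Q = -5 - 5*(-1)*(-5) = -5 + 5*(-5) = -5 - 25 = -30)
(Q + S(6, D(0, -3)))² = (-30 + 6*(0 + 6))² = (-30 + 6*6)² = (-30 + 36)² = 6² = 36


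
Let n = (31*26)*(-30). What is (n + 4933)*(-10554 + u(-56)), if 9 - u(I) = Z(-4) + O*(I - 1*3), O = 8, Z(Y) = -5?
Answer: 193778796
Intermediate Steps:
n = -24180 (n = 806*(-30) = -24180)
u(I) = 38 - 8*I (u(I) = 9 - (-5 + 8*(I - 1*3)) = 9 - (-5 + 8*(I - 3)) = 9 - (-5 + 8*(-3 + I)) = 9 - (-5 + (-24 + 8*I)) = 9 - (-29 + 8*I) = 9 + (29 - 8*I) = 38 - 8*I)
(n + 4933)*(-10554 + u(-56)) = (-24180 + 4933)*(-10554 + (38 - 8*(-56))) = -19247*(-10554 + (38 + 448)) = -19247*(-10554 + 486) = -19247*(-10068) = 193778796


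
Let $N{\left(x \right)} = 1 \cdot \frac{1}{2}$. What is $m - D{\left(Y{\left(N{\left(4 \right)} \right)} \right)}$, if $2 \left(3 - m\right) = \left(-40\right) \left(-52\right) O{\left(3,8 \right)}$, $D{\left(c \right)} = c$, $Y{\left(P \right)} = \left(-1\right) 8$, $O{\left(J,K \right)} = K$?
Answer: $-8309$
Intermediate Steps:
$N{\left(x \right)} = \frac{1}{2}$ ($N{\left(x \right)} = 1 \cdot \frac{1}{2} = \frac{1}{2}$)
$Y{\left(P \right)} = -8$
$m = -8317$ ($m = 3 - \frac{\left(-40\right) \left(-52\right) 8}{2} = 3 - \frac{2080 \cdot 8}{2} = 3 - 8320 = -8317$)
$m - D{\left(Y{\left(N{\left(4 \right)} \right)} \right)} = -8317 - -8 = -8317 + 8 = -8309$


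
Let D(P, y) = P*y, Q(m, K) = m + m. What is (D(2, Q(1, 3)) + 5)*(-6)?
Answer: -54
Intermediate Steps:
Q(m, K) = 2*m
(D(2, Q(1, 3)) + 5)*(-6) = (2*(2*1) + 5)*(-6) = (2*2 + 5)*(-6) = (4 + 5)*(-6) = 9*(-6) = -54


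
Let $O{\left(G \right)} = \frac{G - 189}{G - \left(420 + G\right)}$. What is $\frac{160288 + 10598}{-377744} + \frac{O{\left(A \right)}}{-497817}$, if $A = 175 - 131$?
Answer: $- \frac{893235905873}{1974497540904} \approx -0.45239$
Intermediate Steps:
$A = 44$
$O{\left(G \right)} = \frac{9}{20} - \frac{G}{420}$ ($O{\left(G \right)} = \frac{-189 + G}{-420} = \left(-189 + G\right) \left(- \frac{1}{420}\right) = \frac{9}{20} - \frac{G}{420}$)
$\frac{160288 + 10598}{-377744} + \frac{O{\left(A \right)}}{-497817} = \frac{160288 + 10598}{-377744} + \frac{\frac{9}{20} - \frac{11}{105}}{-497817} = 170886 \left(- \frac{1}{377744}\right) + \left(\frac{9}{20} - \frac{11}{105}\right) \left(- \frac{1}{497817}\right) = - \frac{85443}{188872} + \frac{29}{84} \left(- \frac{1}{497817}\right) = - \frac{85443}{188872} - \frac{29}{41816628} = - \frac{893235905873}{1974497540904}$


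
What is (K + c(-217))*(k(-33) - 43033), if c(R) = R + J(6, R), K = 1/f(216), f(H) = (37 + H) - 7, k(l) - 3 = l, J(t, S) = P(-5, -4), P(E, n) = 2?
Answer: 2277559007/246 ≈ 9.2584e+6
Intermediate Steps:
J(t, S) = 2
k(l) = 3 + l
f(H) = 30 + H
K = 1/246 (K = 1/(30 + 216) = 1/246 ≈ 0.0040650)
c(R) = 2 + R (c(R) = R + 2 = 2 + R)
(K + c(-217))*(k(-33) - 43033) = (1/246 + (2 - 217))*((3 - 33) - 43033) = (1/246 - 215)*(-30 - 43033) = -52889/246*(-43063) = 2277559007/246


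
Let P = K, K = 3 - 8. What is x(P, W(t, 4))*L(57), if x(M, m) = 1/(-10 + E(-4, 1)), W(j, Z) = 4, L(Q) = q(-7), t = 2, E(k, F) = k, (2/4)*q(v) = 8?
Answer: -8/7 ≈ -1.1429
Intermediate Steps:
q(v) = 16 (q(v) = 2*8 = 16)
L(Q) = 16
K = -5
P = -5
x(M, m) = -1/14 (x(M, m) = 1/(-10 - 4) = 1/(-14) = -1/14)
x(P, W(t, 4))*L(57) = -1/14*16 = -8/7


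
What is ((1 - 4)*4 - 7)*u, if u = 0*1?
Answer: 0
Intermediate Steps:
u = 0
((1 - 4)*4 - 7)*u = ((1 - 4)*4 - 7)*0 = (-3*4 - 7)*0 = (-12 - 7)*0 = -19*0 = 0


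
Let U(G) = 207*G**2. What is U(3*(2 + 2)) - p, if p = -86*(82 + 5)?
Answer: 37290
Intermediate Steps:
p = -7482 (p = -86*87 = -7482)
U(3*(2 + 2)) - p = 207*(3*(2 + 2))**2 - 1*(-7482) = 207*(3*4)**2 + 7482 = 207*12**2 + 7482 = 207*144 + 7482 = 29808 + 7482 = 37290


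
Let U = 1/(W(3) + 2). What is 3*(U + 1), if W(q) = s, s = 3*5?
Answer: 54/17 ≈ 3.1765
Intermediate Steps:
s = 15
W(q) = 15
U = 1/17 (U = 1/(15 + 2) = 1/17 ≈ 0.058824)
3*(U + 1) = 3*(1/17 + 1) = 3*(18/17) = 54/17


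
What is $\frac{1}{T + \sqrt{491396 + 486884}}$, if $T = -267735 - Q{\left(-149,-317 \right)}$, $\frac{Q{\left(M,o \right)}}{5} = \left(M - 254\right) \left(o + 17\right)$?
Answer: $- \frac{174447}{152158583389} - \frac{2 \sqrt{244570}}{760792916945} \approx -1.1478 \cdot 10^{-6}$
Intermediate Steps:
$Q{\left(M,o \right)} = 5 \left(-254 + M\right) \left(17 + o\right)$ ($Q{\left(M,o \right)} = 5 \left(M - 254\right) \left(o + 17\right) = 5 \left(-254 + M\right) \left(17 + o\right)$)
$T = -872235$ ($T = -267735 - \left(-21590 - -402590 + 85 \left(-149\right) + 5 \left(-149\right) \left(-317\right)\right) = -267735 - \left(-21590 + 402590 - 12665 + 236165\right) = -267735 - 604500 = -872235$)
$\frac{1}{T + \sqrt{491396 + 486884}} = \frac{1}{-872235 + \sqrt{491396 + 486884}} = \frac{1}{-872235 + \sqrt{978280}} = \frac{1}{-872235 + 2 \sqrt{244570}}$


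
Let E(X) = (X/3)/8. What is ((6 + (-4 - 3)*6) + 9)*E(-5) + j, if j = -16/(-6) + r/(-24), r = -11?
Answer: 35/4 ≈ 8.7500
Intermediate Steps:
E(X) = X/24 (E(X) = (X*(1/3))*(1/8) = (X/3)*(1/8) = X/24)
j = 25/8 (j = -16/(-6) - 11/(-24) = -16*(-1/6) - 11*(-1/24) = 8/3 + 11/24 = 25/8 ≈ 3.1250)
((6 + (-4 - 3)*6) + 9)*E(-5) + j = ((6 + (-4 - 3)*6) + 9)*((1/24)*(-5)) + 25/8 = ((6 - 7*6) + 9)*(-5/24) + 25/8 = ((6 - 42) + 9)*(-5/24) + 25/8 = (-36 + 9)*(-5/24) + 25/8 = -27*(-5/24) + 25/8 = 45/8 + 25/8 = 35/4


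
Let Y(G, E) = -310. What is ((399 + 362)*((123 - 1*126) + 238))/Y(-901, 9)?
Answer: -35767/62 ≈ -576.89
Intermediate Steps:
((399 + 362)*((123 - 1*126) + 238))/Y(-901, 9) = ((399 + 362)*((123 - 1*126) + 238))/(-310) = (761*((123 - 126) + 238))*(-1/310) = (761*(-3 + 238))*(-1/310) = (761*235)*(-1/310) = 178835*(-1/310) = -35767/62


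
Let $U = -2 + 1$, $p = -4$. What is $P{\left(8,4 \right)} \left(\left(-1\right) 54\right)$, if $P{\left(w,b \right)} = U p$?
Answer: $-216$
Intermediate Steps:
$U = -1$
$P{\left(w,b \right)} = 4$ ($P{\left(w,b \right)} = \left(-1\right) \left(-4\right) = 4$)
$P{\left(8,4 \right)} \left(\left(-1\right) 54\right) = 4 \left(\left(-1\right) 54\right) = 4 \left(-54\right) = -216$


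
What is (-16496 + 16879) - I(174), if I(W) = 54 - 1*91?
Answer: 420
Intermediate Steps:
I(W) = -37 (I(W) = 54 - 91 = -37)
(-16496 + 16879) - I(174) = (-16496 + 16879) - 1*(-37) = 383 + 37 = 420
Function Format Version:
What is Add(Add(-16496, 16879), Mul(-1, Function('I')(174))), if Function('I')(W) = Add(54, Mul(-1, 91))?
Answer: 420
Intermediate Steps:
Function('I')(W) = -37 (Function('I')(W) = Add(54, -91) = -37)
Add(Add(-16496, 16879), Mul(-1, Function('I')(174))) = Add(Add(-16496, 16879), Mul(-1, -37)) = Add(383, 37) = 420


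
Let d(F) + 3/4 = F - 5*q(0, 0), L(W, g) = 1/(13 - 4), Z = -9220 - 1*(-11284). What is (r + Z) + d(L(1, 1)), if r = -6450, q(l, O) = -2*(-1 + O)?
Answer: -158279/36 ≈ -4396.6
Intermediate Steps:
q(l, O) = 2 - 2*O
Z = 2064 (Z = -9220 + 11284 = 2064)
L(W, g) = ⅑ (L(W, g) = 1/9 = ⅑)
d(F) = -43/4 + F (d(F) = -¾ + (F - 5*(2 - 2*0)) = -¾ + (F - 5*(2 + 0)) = -¾ + (F - 5*2) = -¾ + (F - 10) = -¾ + (-10 + F) = -43/4 + F)
(r + Z) + d(L(1, 1)) = (-6450 + 2064) + (-43/4 + ⅑) = -4386 - 383/36 = -158279/36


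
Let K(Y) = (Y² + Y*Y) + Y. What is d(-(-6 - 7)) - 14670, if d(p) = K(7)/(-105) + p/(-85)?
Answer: -1247048/85 ≈ -14671.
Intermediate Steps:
K(Y) = Y + 2*Y² (K(Y) = (Y² + Y²) + Y = 2*Y² + Y = Y + 2*Y²)
d(p) = -1 - p/85 (d(p) = (7*(1 + 2*7))/(-105) + p/(-85) = (7*(1 + 14))*(-1/105) + p*(-1/85) = (7*15)*(-1/105) - p/85 = 105*(-1/105) - p/85 = -1 - p/85)
d(-(-6 - 7)) - 14670 = (-1 - (-1)*(-6 - 7)/85) - 14670 = (-1 - (-1)*(-13)/85) - 14670 = (-1 - 1/85*13) - 14670 = (-1 - 13/85) - 14670 = -98/85 - 14670 = -1247048/85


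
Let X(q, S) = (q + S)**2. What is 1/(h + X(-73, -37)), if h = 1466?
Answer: 1/13566 ≈ 7.3714e-5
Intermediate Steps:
X(q, S) = (S + q)**2
1/(h + X(-73, -37)) = 1/(1466 + (-37 - 73)**2) = 1/(1466 + (-110)**2) = 1/(1466 + 12100) = 1/13566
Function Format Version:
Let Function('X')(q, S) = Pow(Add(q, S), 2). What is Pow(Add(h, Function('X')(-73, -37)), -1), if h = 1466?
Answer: Rational(1, 13566) ≈ 7.3714e-5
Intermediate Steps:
Function('X')(q, S) = Pow(Add(S, q), 2)
Pow(Add(h, Function('X')(-73, -37)), -1) = Pow(Add(1466, Pow(Add(-37, -73), 2)), -1) = Pow(Add(1466, Pow(-110, 2)), -1) = Pow(Add(1466, 12100), -1) = Pow(13566, -1) = Rational(1, 13566)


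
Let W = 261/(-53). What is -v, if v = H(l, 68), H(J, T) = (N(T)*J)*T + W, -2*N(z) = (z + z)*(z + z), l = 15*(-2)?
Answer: -999893499/53 ≈ -1.8866e+7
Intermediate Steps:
l = -30
W = -261/53 (W = 261*(-1/53) = -261/53 ≈ -4.9245)
N(z) = -2*z**2 (N(z) = -(z + z)*(z + z)/2 = -2*z*2*z/2 = -2*z**2)
H(J, T) = -261/53 - 2*J*T**3 (H(J, T) = ((-2*T**2)*J)*T - 261/53 = (-2*J*T**2)*T - 261/53 = -2*J*T**3 - 261/53 = -261/53 - 2*J*T**3)
v = 999893499/53 (v = -261/53 - 2*(-30)*68**3 = -261/53 - 2*(-30)*314432 = -261/53 + 18865920 = 999893499/53 ≈ 1.8866e+7)
-v = -1*999893499/53 = -999893499/53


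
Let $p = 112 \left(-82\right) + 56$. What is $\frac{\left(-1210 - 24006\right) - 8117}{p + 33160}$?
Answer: $- \frac{33333}{24032} \approx -1.387$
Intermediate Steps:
$p = -9128$ ($p = -9184 + 56 = -9128$)
$\frac{\left(-1210 - 24006\right) - 8117}{p + 33160} = \frac{\left(-1210 - 24006\right) - 8117}{-9128 + 33160} = \frac{-25216 - 8117}{24032} = \left(-33333\right) \frac{1}{24032} = - \frac{33333}{24032}$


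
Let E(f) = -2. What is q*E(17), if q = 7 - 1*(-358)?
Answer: -730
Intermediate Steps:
q = 365 (q = 7 + 358 = 365)
q*E(17) = 365*(-2) = -730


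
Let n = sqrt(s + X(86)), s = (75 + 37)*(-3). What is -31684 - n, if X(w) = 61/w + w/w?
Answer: -31684 - 37*I*sqrt(1806)/86 ≈ -31684.0 - 18.284*I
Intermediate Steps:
X(w) = 1 + 61/w (X(w) = 61/w + 1 = 1 + 61/w)
s = -336 (s = 112*(-3) = -336)
n = 37*I*sqrt(1806)/86 (n = sqrt(-336 + (61 + 86)/86) = sqrt(-336 + (1/86)*147) = sqrt(-336 + 147/86) = sqrt(-28749/86) = 37*I*sqrt(1806)/86 ≈ 18.284*I)
-31684 - n = -31684 - 37*I*sqrt(1806)/86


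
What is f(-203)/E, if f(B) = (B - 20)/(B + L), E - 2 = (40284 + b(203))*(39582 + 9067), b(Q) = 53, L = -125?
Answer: 223/643652346520 ≈ 3.4646e-10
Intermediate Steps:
E = 1962354715 (E = 2 + (40284 + 53)*(39582 + 9067) = 2 + 40337*48649 = 2 + 1962354713 = 1962354715)
f(B) = (-20 + B)/(-125 + B) (f(B) = (B - 20)/(B - 125) = (-20 + B)/(-125 + B))
f(-203)/E = ((-20 - 203)/(-125 - 203))/1962354715 = (-223/(-328))*(1/1962354715) = -1/328*(-223)*(1/1962354715) = (223/328)*(1/1962354715) = 223/643652346520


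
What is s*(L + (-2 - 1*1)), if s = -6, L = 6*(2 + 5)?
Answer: -234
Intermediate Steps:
L = 42 (L = 6*7 = 42)
s*(L + (-2 - 1*1)) = -6*(42 + (-2 - 1*1)) = -6*(42 + (-2 - 1)) = -6*(42 - 3) = -6*39 = -234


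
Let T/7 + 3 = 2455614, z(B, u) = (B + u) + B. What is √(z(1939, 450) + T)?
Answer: √17193605 ≈ 4146.5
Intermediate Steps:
z(B, u) = u + 2*B
T = 17189277 (T = -21 + 7*2455614 = -21 + 17189298 = 17189277)
√(z(1939, 450) + T) = √((450 + 2*1939) + 17189277) = √((450 + 3878) + 17189277) = √(4328 + 17189277) = √17193605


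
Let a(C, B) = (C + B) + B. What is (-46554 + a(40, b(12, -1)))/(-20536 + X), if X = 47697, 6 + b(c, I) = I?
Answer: -46528/27161 ≈ -1.7130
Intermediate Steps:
b(c, I) = -6 + I
a(C, B) = C + 2*B (a(C, B) = (B + C) + B = C + 2*B)
(-46554 + a(40, b(12, -1)))/(-20536 + X) = (-46554 + (40 + 2*(-6 - 1)))/(-20536 + 47697) = (-46554 + (40 + 2*(-7)))/27161 = (-46554 + (40 - 14))*(1/27161) = (-46554 + 26)*(1/27161) = -46528*1/27161 = -46528/27161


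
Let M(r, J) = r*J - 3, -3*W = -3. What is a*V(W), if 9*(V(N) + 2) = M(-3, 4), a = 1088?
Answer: -11968/3 ≈ -3989.3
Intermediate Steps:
W = 1 (W = -1/3*(-3) = 1)
M(r, J) = -3 + J*r (M(r, J) = J*r - 3 = -3 + J*r)
V(N) = -11/3 (V(N) = -2 + (-3 + 4*(-3))/9 = -2 + (-3 - 12)/9 = -2 + (1/9)*(-15) = -2 - 5/3 = -11/3)
a*V(W) = 1088*(-11/3) = -11968/3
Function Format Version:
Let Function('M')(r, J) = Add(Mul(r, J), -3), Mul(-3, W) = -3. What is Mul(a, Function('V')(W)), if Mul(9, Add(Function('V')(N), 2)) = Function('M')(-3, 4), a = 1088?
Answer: Rational(-11968, 3) ≈ -3989.3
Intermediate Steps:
W = 1 (W = Mul(Rational(-1, 3), -3) = 1)
Function('M')(r, J) = Add(-3, Mul(J, r)) (Function('M')(r, J) = Add(Mul(J, r), -3) = Add(-3, Mul(J, r)))
Function('V')(N) = Rational(-11, 3) (Function('V')(N) = Add(-2, Mul(Rational(1, 9), Add(-3, Mul(4, -3)))) = Add(-2, Mul(Rational(1, 9), Add(-3, -12))) = Add(-2, Mul(Rational(1, 9), -15)) = Add(-2, Rational(-5, 3)) = Rational(-11, 3))
Mul(a, Function('V')(W)) = Mul(1088, Rational(-11, 3)) = Rational(-11968, 3)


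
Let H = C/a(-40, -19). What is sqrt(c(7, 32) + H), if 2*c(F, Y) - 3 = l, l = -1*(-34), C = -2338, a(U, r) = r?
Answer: sqrt(204402)/38 ≈ 11.898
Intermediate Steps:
H = 2338/19 (H = -2338/(-19) = -2338*(-1/19) = 2338/19 ≈ 123.05)
l = 34
c(F, Y) = 37/2 (c(F, Y) = 3/2 + (1/2)*34 = 3/2 + 17 = 37/2)
sqrt(c(7, 32) + H) = sqrt(37/2 + 2338/19) = sqrt(5379/38) = sqrt(204402)/38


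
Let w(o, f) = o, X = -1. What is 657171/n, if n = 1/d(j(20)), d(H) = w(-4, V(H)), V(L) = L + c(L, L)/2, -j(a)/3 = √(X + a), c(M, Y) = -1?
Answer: -2628684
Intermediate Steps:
j(a) = -3*√(-1 + a)
V(L) = -½ + L (V(L) = L - 1/2 = L - 1*½ = L - ½ = -½ + L)
d(H) = -4
n = -¼ (n = 1/(-4) = -¼ ≈ -0.25000)
657171/n = 657171/(-¼) = 657171*(-4) = -2628684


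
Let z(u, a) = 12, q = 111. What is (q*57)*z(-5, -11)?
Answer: 75924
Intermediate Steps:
(q*57)*z(-5, -11) = (111*57)*12 = 6327*12 = 75924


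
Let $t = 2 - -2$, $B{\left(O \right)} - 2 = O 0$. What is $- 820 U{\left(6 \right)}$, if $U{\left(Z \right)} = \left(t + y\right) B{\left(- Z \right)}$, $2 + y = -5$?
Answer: $4920$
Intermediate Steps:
$y = -7$ ($y = -2 - 5 = -7$)
$B{\left(O \right)} = 2$ ($B{\left(O \right)} = 2 + O 0 = 2 + 0 = 2$)
$t = 4$ ($t = 2 + 2 = 4$)
$U{\left(Z \right)} = -6$ ($U{\left(Z \right)} = \left(4 - 7\right) 2 = \left(-3\right) 2 = -6$)
$- 820 U{\left(6 \right)} = \left(-820\right) \left(-6\right) = 4920$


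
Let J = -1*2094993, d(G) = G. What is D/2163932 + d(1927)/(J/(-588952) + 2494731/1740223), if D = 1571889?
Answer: 186165228425989582321/481242653315483484 ≈ 386.84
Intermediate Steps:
J = -2094993
D/2163932 + d(1927)/(J/(-588952) + 2494731/1740223) = 1571889/2163932 + 1927/(-2094993/(-588952) + 2494731/1740223) = 1571889*(1/2163932) + 1927/(-2094993*(-1/588952) + 2494731*(1/1740223)) = 68343/94084 + 1927/(2094993/588952 + 2494731/1740223) = 68343/94084 + 1927/(5115031815351/1024907816296) = 68343/94084 + 1927*(1024907816296/5115031815351) = 68343/94084 + 1974997362002392/5115031815351 = 186165228425989582321/481242653315483484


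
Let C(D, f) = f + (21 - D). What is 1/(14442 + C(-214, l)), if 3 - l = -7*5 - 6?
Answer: 1/14721 ≈ 6.7930e-5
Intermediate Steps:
l = 44 (l = 3 - (-7*5 - 6) = 3 - (-35 - 6) = 3 - 1*(-41) = 3 + 41 = 44)
C(D, f) = 21 + f - D
1/(14442 + C(-214, l)) = 1/(14442 + (21 + 44 - 1*(-214))) = 1/(14442 + (21 + 44 + 214)) = 1/(14442 + 279) = 1/14721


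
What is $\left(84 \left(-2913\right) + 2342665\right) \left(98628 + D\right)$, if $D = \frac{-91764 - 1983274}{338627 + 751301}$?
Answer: $\frac{16108737771773347}{77852} \approx 2.0691 \cdot 10^{11}$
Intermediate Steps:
$D = - \frac{148217}{77852}$ ($D = - \frac{2075038}{1089928} = \left(-2075038\right) \frac{1}{1089928} = - \frac{148217}{77852} \approx -1.9038$)
$\left(84 \left(-2913\right) + 2342665\right) \left(98628 + D\right) = \left(84 \left(-2913\right) + 2342665\right) \left(98628 - \frac{148217}{77852}\right) = \left(-244692 + 2342665\right) \frac{7678238839}{77852} = 2097973 \cdot \frac{7678238839}{77852} = \frac{16108737771773347}{77852}$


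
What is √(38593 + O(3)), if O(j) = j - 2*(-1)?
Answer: √38598 ≈ 196.46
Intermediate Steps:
O(j) = 2 + j (O(j) = j + 2 = 2 + j)
√(38593 + O(3)) = √(38593 + (2 + 3)) = √(38593 + 5) = √38598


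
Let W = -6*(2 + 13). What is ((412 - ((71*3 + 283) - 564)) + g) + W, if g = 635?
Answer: 1025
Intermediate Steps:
W = -90 (W = -6*15 = -90)
((412 - ((71*3 + 283) - 564)) + g) + W = ((412 - ((71*3 + 283) - 564)) + 635) - 90 = ((412 - ((213 + 283) - 564)) + 635) - 90 = ((412 - (496 - 564)) + 635) - 90 = ((412 - 1*(-68)) + 635) - 90 = ((412 + 68) + 635) - 90 = (480 + 635) - 90 = 1115 - 90 = 1025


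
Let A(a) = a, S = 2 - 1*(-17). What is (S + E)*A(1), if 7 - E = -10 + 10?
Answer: 26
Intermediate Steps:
S = 19 (S = 2 + 17 = 19)
E = 7 (E = 7 - (-10 + 10) = 7 - 1*0 = 7 + 0 = 7)
(S + E)*A(1) = (19 + 7)*1 = 26*1 = 26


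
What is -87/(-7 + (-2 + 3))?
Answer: 29/2 ≈ 14.500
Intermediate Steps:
-87/(-7 + (-2 + 3)) = -87/(-7 + 1) = -87/(-6) = -87*(-1/6) = 29/2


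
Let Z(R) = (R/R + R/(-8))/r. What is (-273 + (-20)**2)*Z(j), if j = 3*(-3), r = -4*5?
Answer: -2159/160 ≈ -13.494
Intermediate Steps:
r = -20
j = -9
Z(R) = -1/20 + R/160 (Z(R) = (R/R + R/(-8))/(-20) = (1 + R*(-1/8))*(-1/20) = (1 - R/8)*(-1/20) = -1/20 + R/160)
(-273 + (-20)**2)*Z(j) = (-273 + (-20)**2)*(-1/20 + (1/160)*(-9)) = (-273 + 400)*(-1/20 - 9/160) = 127*(-17/160) = -2159/160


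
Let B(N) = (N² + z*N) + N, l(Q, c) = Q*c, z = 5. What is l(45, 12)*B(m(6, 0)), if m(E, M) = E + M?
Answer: 38880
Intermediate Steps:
B(N) = N² + 6*N (B(N) = (N² + 5*N) + N = N² + 6*N)
l(45, 12)*B(m(6, 0)) = (45*12)*((6 + 0)*(6 + (6 + 0))) = 540*(6*(6 + 6)) = 540*(6*12) = 540*72 = 38880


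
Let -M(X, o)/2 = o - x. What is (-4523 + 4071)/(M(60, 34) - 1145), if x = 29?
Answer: 452/1155 ≈ 0.39134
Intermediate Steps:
M(X, o) = 58 - 2*o (M(X, o) = -2*(o - 1*29) = -2*(o - 29) = -2*(-29 + o) = 58 - 2*o)
(-4523 + 4071)/(M(60, 34) - 1145) = (-4523 + 4071)/((58 - 2*34) - 1145) = -452/((58 - 68) - 1145) = -452/(-10 - 1145) = -452/(-1155) = -452*(-1/1155) = 452/1155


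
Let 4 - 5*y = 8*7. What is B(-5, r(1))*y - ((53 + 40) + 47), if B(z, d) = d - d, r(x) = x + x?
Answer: -140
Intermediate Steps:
r(x) = 2*x
y = -52/5 (y = ⅘ - 8*7/5 = ⅘ - ⅕*56 = ⅘ - 56/5 = -52/5 ≈ -10.400)
B(z, d) = 0
B(-5, r(1))*y - ((53 + 40) + 47) = 0*(-52/5) - ((53 + 40) + 47) = 0 - (93 + 47) = 0 - 1*140 = 0 - 140 = -140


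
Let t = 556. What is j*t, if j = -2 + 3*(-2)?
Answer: -4448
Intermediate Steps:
j = -8 (j = -2 - 6 = -8)
j*t = -8*556 = -4448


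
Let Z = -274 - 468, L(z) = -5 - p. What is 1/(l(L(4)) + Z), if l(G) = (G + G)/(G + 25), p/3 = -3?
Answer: -29/21510 ≈ -0.0013482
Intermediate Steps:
p = -9 (p = 3*(-3) = -9)
L(z) = 4 (L(z) = -5 - 1*(-9) = -5 + 9 = 4)
Z = -742
l(G) = 2*G/(25 + G) (l(G) = (2*G)/(25 + G) = 2*G/(25 + G))
1/(l(L(4)) + Z) = 1/(2*4/(25 + 4) - 742) = 1/(2*4/29 - 742) = 1/(2*4*(1/29) - 742) = 1/(8/29 - 742) = 1/(-21510/29) = -29/21510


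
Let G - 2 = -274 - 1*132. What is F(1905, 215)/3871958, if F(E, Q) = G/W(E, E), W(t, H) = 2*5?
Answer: -101/9679895 ≈ -1.0434e-5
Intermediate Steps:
W(t, H) = 10
G = -404 (G = 2 + (-274 - 1*132) = 2 + (-274 - 132) = 2 - 406 = -404)
F(E, Q) = -202/5 (F(E, Q) = -404/10 = -404*⅒ = -202/5)
F(1905, 215)/3871958 = -202/5/3871958 = -202/5*1/3871958 = -101/9679895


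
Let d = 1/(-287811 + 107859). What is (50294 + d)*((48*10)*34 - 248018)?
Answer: -1048492056503063/89976 ≈ -1.1653e+10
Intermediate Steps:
d = -1/179952 (d = 1/(-179952) = -1/179952 ≈ -5.5570e-6)
(50294 + d)*((48*10)*34 - 248018) = (50294 - 1/179952)*((48*10)*34 - 248018) = 9050505887*(480*34 - 248018)/179952 = 9050505887*(16320 - 248018)/179952 = (9050505887/179952)*(-231698) = -1048492056503063/89976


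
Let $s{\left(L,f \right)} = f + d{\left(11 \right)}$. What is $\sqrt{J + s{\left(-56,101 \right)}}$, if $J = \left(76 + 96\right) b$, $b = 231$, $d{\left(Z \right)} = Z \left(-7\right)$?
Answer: $2 \sqrt{9939} \approx 199.39$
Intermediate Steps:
$d{\left(Z \right)} = - 7 Z$
$s{\left(L,f \right)} = -77 + f$ ($s{\left(L,f \right)} = f - 77 = -77 + f$)
$J = 39732$ ($J = \left(76 + 96\right) 231 = 172 \cdot 231 = 39732$)
$\sqrt{J + s{\left(-56,101 \right)}} = \sqrt{39732 + \left(-77 + 101\right)} = \sqrt{39732 + 24} = \sqrt{39756} = 2 \sqrt{9939}$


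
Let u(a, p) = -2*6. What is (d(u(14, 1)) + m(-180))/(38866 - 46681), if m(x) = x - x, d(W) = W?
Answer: 4/2605 ≈ 0.0015355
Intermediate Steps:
u(a, p) = -12
m(x) = 0
(d(u(14, 1)) + m(-180))/(38866 - 46681) = (-12 + 0)/(38866 - 46681) = -12/(-7815) = -12*(-1/7815) = 4/2605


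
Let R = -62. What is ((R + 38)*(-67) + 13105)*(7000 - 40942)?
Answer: -499388646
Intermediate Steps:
((R + 38)*(-67) + 13105)*(7000 - 40942) = ((-62 + 38)*(-67) + 13105)*(7000 - 40942) = (-24*(-67) + 13105)*(-33942) = (1608 + 13105)*(-33942) = 14713*(-33942) = -499388646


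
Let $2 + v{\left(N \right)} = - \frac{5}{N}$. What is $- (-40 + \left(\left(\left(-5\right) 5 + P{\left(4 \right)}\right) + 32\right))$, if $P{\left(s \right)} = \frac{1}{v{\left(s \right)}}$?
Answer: $\frac{433}{13} \approx 33.308$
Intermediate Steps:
$v{\left(N \right)} = -2 - \frac{5}{N}$
$P{\left(s \right)} = \frac{1}{-2 - \frac{5}{s}}$
$- (-40 + \left(\left(\left(-5\right) 5 + P{\left(4 \right)}\right) + 32\right)) = - (-40 + \left(\left(\left(-5\right) 5 - \frac{4}{5 + 2 \cdot 4}\right) + 32\right)) = - (-40 + \left(\left(-25 - \frac{4}{5 + 8}\right) + 32\right)) = - (-40 + \left(\left(-25 - \frac{4}{13}\right) + 32\right)) = - (-40 + \left(- \frac{329}{13} + 32\right)) = - (-40 + \frac{87}{13}) = \left(-1\right) \left(- \frac{433}{13}\right) = \frac{433}{13}$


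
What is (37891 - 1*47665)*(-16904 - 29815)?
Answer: 456631506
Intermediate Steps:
(37891 - 1*47665)*(-16904 - 29815) = (37891 - 47665)*(-46719) = -9774*(-46719) = 456631506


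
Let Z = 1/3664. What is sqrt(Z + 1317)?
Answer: sqrt(1105036981)/916 ≈ 36.291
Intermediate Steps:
Z = 1/3664 ≈ 0.00027293
sqrt(Z + 1317) = sqrt(1/3664 + 1317) = sqrt(4825489/3664) = sqrt(1105036981)/916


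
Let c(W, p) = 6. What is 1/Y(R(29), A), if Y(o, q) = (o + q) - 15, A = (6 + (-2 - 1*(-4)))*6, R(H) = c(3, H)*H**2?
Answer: 1/5079 ≈ 0.00019689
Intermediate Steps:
R(H) = 6*H**2
A = 48 (A = (6 + (-2 + 4))*6 = (6 + 2)*6 = 8*6 = 48)
Y(o, q) = -15 + o + q
1/Y(R(29), A) = 1/(-15 + 6*29**2 + 48) = 1/(-15 + 6*841 + 48) = 1/(-15 + 5046 + 48) = 1/5079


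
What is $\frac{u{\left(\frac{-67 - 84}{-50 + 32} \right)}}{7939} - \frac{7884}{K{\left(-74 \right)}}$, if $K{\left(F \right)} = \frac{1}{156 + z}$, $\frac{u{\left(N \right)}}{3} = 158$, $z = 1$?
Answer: $- \frac{9826798458}{7939} \approx -1.2378 \cdot 10^{6}$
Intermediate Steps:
$u{\left(N \right)} = 474$ ($u{\left(N \right)} = 3 \cdot 158 = 474$)
$K{\left(F \right)} = \frac{1}{157}$ ($K{\left(F \right)} = \frac{1}{156 + 1} = \frac{1}{157}$)
$\frac{u{\left(\frac{-67 - 84}{-50 + 32} \right)}}{7939} - \frac{7884}{K{\left(-74 \right)}} = \frac{474}{7939} - 7884 \frac{1}{\frac{1}{157}} = 474 \cdot \frac{1}{7939} - 1237788 = \frac{474}{7939} - 1237788 = - \frac{9826798458}{7939}$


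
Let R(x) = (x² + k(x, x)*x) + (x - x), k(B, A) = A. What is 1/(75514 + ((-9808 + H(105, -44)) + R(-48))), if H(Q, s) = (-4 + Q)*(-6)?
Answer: 1/69708 ≈ 1.4346e-5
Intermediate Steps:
H(Q, s) = 24 - 6*Q
R(x) = 2*x² (R(x) = (x² + x*x) + (x - x) = (x² + x²) + 0 = 2*x² + 0 = 2*x²)
1/(75514 + ((-9808 + H(105, -44)) + R(-48))) = 1/(75514 + ((-9808 + (24 - 6*105)) + 2*(-48)²)) = 1/(75514 + ((-9808 + (24 - 630)) + 2*2304)) = 1/(75514 + ((-9808 - 606) + 4608)) = 1/(75514 + (-10414 + 4608)) = 1/(75514 - 5806) = 1/69708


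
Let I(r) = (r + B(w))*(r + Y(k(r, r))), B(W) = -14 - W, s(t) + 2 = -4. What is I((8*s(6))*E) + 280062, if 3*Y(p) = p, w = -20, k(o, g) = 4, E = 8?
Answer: 424710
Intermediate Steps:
s(t) = -6 (s(t) = -2 - 4 = -6)
Y(p) = p/3
I(r) = (6 + r)*(4/3 + r) (I(r) = (r + (-14 - 1*(-20)))*(r + (⅓)*4) = (r + (-14 + 20))*(r + 4/3) = (r + 6)*(4/3 + r) = (6 + r)*(4/3 + r))
I((8*s(6))*E) + 280062 = (8 + ((8*(-6))*8)² + 22*((8*(-6))*8)/3) + 280062 = (8 + (-48*8)² + 22*(-48*8)/3) + 280062 = (8 + (-384)² + (22/3)*(-384)) + 280062 = (8 + 147456 - 2816) + 280062 = 144648 + 280062 = 424710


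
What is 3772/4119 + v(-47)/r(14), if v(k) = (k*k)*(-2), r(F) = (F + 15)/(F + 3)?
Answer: -309252226/119451 ≈ -2588.9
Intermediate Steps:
r(F) = (15 + F)/(3 + F)
v(k) = -2*k² (v(k) = k²*(-2) = -2*k²)
3772/4119 + v(-47)/r(14) = 3772/4119 + (-2*(-47)²)/(((15 + 14)/(3 + 14))) = 3772*(1/4119) + (-2*2209)/((29/17)) = 3772/4119 - 4418/((1/17)*29) = 3772/4119 - 4418/29/17 = 3772/4119 - 4418*17/29 = 3772/4119 - 75106/29 = -309252226/119451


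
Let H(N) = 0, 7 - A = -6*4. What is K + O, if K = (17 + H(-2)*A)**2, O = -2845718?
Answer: -2845429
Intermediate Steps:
A = 31 (A = 7 - (-6)*4 = 7 - 1*(-24) = 7 + 24 = 31)
K = 289 (K = (17 + 0*31)**2 = (17 + 0)**2 = 17**2 = 289)
K + O = 289 - 2845718 = -2845429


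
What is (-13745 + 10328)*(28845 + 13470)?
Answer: -144590355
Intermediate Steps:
(-13745 + 10328)*(28845 + 13470) = -3417*42315 = -144590355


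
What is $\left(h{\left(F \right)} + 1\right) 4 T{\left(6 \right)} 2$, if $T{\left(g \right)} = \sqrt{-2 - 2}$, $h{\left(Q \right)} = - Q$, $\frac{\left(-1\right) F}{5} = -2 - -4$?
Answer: $176 i \approx 176.0 i$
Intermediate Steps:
$F = -10$ ($F = - 5 \left(-2 - -4\right) = - 5 \left(-2 + 4\right) = \left(-5\right) 2 = -10$)
$T{\left(g \right)} = 2 i$ ($T{\left(g \right)} = \sqrt{-4} = 2 i$)
$\left(h{\left(F \right)} + 1\right) 4 T{\left(6 \right)} 2 = \left(\left(-1\right) \left(-10\right) + 1\right) 4 \cdot 2 i 2 = \left(10 + 1\right) 8 i 2 = 11 \cdot 16 i = 176 i$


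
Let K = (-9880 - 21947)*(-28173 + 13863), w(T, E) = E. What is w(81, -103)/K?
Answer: -1/4421790 ≈ -2.2615e-7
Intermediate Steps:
K = 455444370 (K = -31827*(-14310) = 455444370)
w(81, -103)/K = -103/455444370 = -103*1/455444370 = -1/4421790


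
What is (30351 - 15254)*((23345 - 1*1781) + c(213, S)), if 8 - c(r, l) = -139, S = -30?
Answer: 327770967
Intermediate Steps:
c(r, l) = 147 (c(r, l) = 8 - 1*(-139) = 8 + 139 = 147)
(30351 - 15254)*((23345 - 1*1781) + c(213, S)) = (30351 - 15254)*((23345 - 1*1781) + 147) = 15097*((23345 - 1781) + 147) = 15097*(21564 + 147) = 15097*21711 = 327770967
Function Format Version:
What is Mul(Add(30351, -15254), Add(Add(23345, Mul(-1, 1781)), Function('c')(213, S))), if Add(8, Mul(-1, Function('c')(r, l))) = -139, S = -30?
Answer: 327770967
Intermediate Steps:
Function('c')(r, l) = 147 (Function('c')(r, l) = Add(8, Mul(-1, -139)) = Add(8, 139) = 147)
Mul(Add(30351, -15254), Add(Add(23345, Mul(-1, 1781)), Function('c')(213, S))) = Mul(Add(30351, -15254), Add(Add(23345, Mul(-1, 1781)), 147)) = Mul(15097, Add(Add(23345, -1781), 147)) = Mul(15097, Add(21564, 147)) = Mul(15097, 21711) = 327770967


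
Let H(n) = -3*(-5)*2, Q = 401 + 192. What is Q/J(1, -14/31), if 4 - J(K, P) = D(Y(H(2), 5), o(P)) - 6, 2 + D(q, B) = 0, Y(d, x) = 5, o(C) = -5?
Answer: 593/12 ≈ 49.417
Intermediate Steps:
Q = 593
H(n) = 30 (H(n) = 15*2 = 30)
D(q, B) = -2 (D(q, B) = -2 + 0 = -2)
J(K, P) = 12 (J(K, P) = 4 - (-2 - 6) = 4 - 1*(-8) = 4 + 8 = 12)
Q/J(1, -14/31) = 593/12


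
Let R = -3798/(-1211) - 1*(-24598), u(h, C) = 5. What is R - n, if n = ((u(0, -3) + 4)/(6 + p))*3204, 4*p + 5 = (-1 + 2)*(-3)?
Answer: 21061877/1211 ≈ 17392.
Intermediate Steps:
p = -2 (p = -5/4 + ((-1 + 2)*(-3))/4 = -5/4 + (1*(-3))/4 = -5/4 + (¼)*(-3) = -5/4 - ¾ = -2)
R = 29791976/1211 (R = -3798*(-1/1211) + 24598 = 3798/1211 + 24598 = 29791976/1211 ≈ 24601.)
n = 7209 (n = ((5 + 4)/(6 - 2))*3204 = (9/4)*3204 = 7209)
R - n = 29791976/1211 - 1*7209 = 29791976/1211 - 7209 = 21061877/1211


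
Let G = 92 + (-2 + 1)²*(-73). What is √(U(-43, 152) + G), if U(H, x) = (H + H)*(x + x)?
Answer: 5*I*√1045 ≈ 161.63*I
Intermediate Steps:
U(H, x) = 4*H*x (U(H, x) = (2*H)*(2*x) = 4*H*x)
G = 19 (G = 92 + (-1)²*(-73) = 92 + 1*(-73) = 92 - 73 = 19)
√(U(-43, 152) + G) = √(4*(-43)*152 + 19) = √(-26144 + 19) = √(-26125) = 5*I*√1045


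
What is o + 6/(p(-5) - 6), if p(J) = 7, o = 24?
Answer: 30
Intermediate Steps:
o + 6/(p(-5) - 6) = 24 + 6/(7 - 6) = 24 + 6/1 = 24 + 1*6 = 24 + 6 = 30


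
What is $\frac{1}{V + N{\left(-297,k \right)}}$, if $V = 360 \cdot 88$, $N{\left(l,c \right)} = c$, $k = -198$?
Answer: $\frac{1}{31482} \approx 3.1764 \cdot 10^{-5}$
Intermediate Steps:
$V = 31680$
$\frac{1}{V + N{\left(-297,k \right)}} = \frac{1}{31680 - 198} = \frac{1}{31482}$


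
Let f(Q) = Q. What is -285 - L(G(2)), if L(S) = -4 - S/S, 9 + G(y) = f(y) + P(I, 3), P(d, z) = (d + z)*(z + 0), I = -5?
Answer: -280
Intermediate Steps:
P(d, z) = z*(d + z) (P(d, z) = (d + z)*z = z*(d + z))
G(y) = -15 + y (G(y) = -9 + (y + 3*(-5 + 3)) = -9 + (y + 3*(-2)) = -9 + (y - 6) = -9 + (-6 + y) = -15 + y)
L(S) = -5 (L(S) = -4 - 1*1 = -4 - 1 = -5)
-285 - L(G(2)) = -285 - 1*(-5) = -285 + 5 = -280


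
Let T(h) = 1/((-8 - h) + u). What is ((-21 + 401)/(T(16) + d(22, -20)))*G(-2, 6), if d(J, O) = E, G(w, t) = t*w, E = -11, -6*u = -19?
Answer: 570000/1381 ≈ 412.74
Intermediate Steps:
u = 19/6 (u = -1/6*(-19) = 19/6 ≈ 3.1667)
d(J, O) = -11
T(h) = 1/(-29/6 - h) (T(h) = 1/((-8 - h) + 19/6) = 1/(-29/6 - h))
((-21 + 401)/(T(16) + d(22, -20)))*G(-2, 6) = ((-21 + 401)/(-6/(29 + 6*16) - 11))*(6*(-2)) = (380/(-6/(29 + 96) - 11))*(-12) = (380/(-6/125 - 11))*(-12) = (380/(-1381/125))*(-12) = (380*(-125/1381))*(-12) = -47500/1381*(-12) = 570000/1381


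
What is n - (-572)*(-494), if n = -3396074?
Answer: -3678642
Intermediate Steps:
n - (-572)*(-494) = -3396074 - (-572)*(-494) = -3396074 - 1*282568 = -3396074 - 282568 = -3678642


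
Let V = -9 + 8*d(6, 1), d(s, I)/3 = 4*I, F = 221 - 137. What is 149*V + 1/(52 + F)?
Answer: 1762969/136 ≈ 12963.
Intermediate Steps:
F = 84
d(s, I) = 12*I (d(s, I) = 3*(4*I) = 12*I)
V = 87 (V = -9 + 8*(12*1) = -9 + 8*12 = -9 + 96 = 87)
149*V + 1/(52 + F) = 149*87 + 1/(52 + 84) = 12963 + 1/136 = 1762969/136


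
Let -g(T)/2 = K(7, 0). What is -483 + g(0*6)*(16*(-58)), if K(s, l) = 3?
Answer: 5085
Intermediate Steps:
g(T) = -6 (g(T) = -2*3 = -6)
-483 + g(0*6)*(16*(-58)) = -483 - 96*(-58) = -483 - 6*(-928) = -483 + 5568 = 5085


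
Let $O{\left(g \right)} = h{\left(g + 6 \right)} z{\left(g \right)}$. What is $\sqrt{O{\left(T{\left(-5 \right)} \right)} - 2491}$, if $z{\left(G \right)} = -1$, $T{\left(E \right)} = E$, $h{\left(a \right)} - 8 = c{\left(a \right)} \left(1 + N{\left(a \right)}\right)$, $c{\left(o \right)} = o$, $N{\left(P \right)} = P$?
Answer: $i \sqrt{2501} \approx 50.01 i$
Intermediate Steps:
$h{\left(a \right)} = 8 + a \left(1 + a\right)$
$O{\left(g \right)} = -14 - g - \left(6 + g\right)^{2}$ ($O{\left(g \right)} = \left(8 + \left(g + 6\right) + \left(g + 6\right)^{2}\right) \left(-1\right) = \left(8 + \left(6 + g\right) + \left(6 + g\right)^{2}\right) \left(-1\right) = \left(14 + g + \left(6 + g\right)^{2}\right) \left(-1\right) = -14 - g - \left(6 + g\right)^{2}$)
$\sqrt{O{\left(T{\left(-5 \right)} \right)} - 2491} = \sqrt{\left(-14 - -5 - \left(6 - 5\right)^{2}\right) - 2491} = \sqrt{\left(-14 + 5 - 1^{2}\right) - 2491} = \sqrt{\left(-14 + 5 - 1\right) - 2491} = \sqrt{-10 - 2491} = \sqrt{-2501} = i \sqrt{2501}$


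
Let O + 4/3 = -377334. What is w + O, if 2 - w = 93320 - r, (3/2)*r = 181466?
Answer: -349676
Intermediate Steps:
r = 362932/3 (r = (⅔)*181466 = 362932/3 ≈ 1.2098e+5)
w = 82978/3 (w = 2 - (93320 - 1*362932/3) = 2 - (93320 - 362932/3) = 2 - 1*(-82972/3) = 2 + 82972/3 = 82978/3 ≈ 27659.)
O = -1132006/3 (O = -4/3 - 377334 = -1132006/3 ≈ -3.7734e+5)
w + O = 82978/3 - 1132006/3 = -349676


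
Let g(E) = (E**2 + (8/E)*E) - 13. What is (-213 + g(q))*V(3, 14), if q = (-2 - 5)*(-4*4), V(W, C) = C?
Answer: 172564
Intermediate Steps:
q = 112 (q = -7*(-16) = 112)
g(E) = -5 + E**2 (g(E) = (E**2 + 8) - 13 = (8 + E**2) - 13 = -5 + E**2)
(-213 + g(q))*V(3, 14) = (-213 + (-5 + 112**2))*14 = (-213 + (-5 + 12544))*14 = (-213 + 12539)*14 = 12326*14 = 172564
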